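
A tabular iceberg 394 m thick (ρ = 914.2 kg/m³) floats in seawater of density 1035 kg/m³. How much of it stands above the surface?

Floating equilibrium: submerged depth d = t ρ_obj/ρ_fluid = 394 m × 914.2/1035 = 348 m.
Freeboard = t − d = 394 m − 348 m = 46 m.

46 m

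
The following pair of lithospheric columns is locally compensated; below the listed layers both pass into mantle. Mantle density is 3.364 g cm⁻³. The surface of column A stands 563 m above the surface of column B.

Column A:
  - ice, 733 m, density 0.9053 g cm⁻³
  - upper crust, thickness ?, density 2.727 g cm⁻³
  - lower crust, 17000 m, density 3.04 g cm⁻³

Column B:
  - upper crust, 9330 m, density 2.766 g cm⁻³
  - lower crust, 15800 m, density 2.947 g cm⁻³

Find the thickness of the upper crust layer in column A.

10600 m

Take the compensation level at the base of the deeper column (depth z_c below the surface of column A) and equate Σ ρ_i t_i down to z_c; mantle fills any gap and the z_c terms cancel.
Column A: 733×0.9053 + x×2.727 + 17000×3.04 + (z_c − 17733 − x)×3.364
Column B: 563×0 + 9330×2.766 + 15800×2.947 + (z_c − 563 − 25130)×3.364
The z_c×3.364 term appears on both sides and cancels. Collect the known terms of each column as K = Σ(ρt)_known − 3.364 × (depth of known layers): K_A = 52343.5849 − 3.364×17733 = −7310.2271; K_B = 72369.38 − 3.364×(563 + 25130) = −14061.872.
Balance: K_A − x×(3.364 − 2.727) = K_B, so x = (K_A − K_B)/(3.364 − 2.727) = 6751.64/0.637 = 10600 m.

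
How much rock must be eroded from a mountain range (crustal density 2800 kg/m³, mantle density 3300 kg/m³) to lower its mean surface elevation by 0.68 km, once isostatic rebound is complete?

4.49 km

Net drop Δ = e − u = e − e ρ_c/ρ_m = e (ρ_m − ρ_c)/ρ_m.
e = Δ ρ_m/(ρ_m − ρ_c) = 0.68 km × 3300/500 = 4.49 km.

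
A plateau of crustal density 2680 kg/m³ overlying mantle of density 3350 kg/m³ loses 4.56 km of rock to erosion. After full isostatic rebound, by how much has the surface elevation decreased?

Rebound u = e ρ_c/ρ_m = 4.56 km × 2680/3350 = 3.648 km.
Net surface drop = e − u = 4.56 km − 3.648 km = e (ρ_m − ρ_c)/ρ_m = 0.912 km.

0.912 km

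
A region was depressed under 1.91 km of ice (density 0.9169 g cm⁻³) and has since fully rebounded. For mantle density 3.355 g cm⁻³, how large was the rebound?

Removing the load lets mantle flow back in; uplift u satisfies ρ_ice t = ρ_m u.
u = t ρ_ice/ρ_m = 1.91 km × 0.9169/3.355 = 0.522 km.

0.522 km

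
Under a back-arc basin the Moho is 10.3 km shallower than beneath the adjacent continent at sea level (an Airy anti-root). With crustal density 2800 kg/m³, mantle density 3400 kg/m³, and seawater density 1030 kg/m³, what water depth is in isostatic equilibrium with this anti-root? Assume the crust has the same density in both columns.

3.49 km

Replacing a thickness d of crust by seawater at the top must be balanced by replacing crust with mantle at the base: d (ρ_c − ρ_w) = a (ρ_m − ρ_c).
d = a (ρ_m − ρ_c)/(ρ_c − ρ_w) = 10.3 km × 600/1770 = 3.49 km.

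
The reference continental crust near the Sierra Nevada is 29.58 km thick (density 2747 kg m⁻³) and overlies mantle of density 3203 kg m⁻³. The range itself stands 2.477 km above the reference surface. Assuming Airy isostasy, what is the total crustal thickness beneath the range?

Root depth r = h ρ_c / (ρ_m − ρ_c) = 2.477 km × 2747 / 456 = 14.92 km.
Total thickness = T + h + r = 29.58 km + 2.477 km + 14.92 km = 47 km.

47 km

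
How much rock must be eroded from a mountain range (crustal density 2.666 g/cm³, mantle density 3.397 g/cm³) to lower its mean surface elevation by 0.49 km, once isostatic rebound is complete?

2.28 km

Net drop Δ = e − u = e − e ρ_c/ρ_m = e (ρ_m − ρ_c)/ρ_m.
e = Δ ρ_m/(ρ_m − ρ_c) = 0.49 km × 3.397/0.731 = 2.28 km.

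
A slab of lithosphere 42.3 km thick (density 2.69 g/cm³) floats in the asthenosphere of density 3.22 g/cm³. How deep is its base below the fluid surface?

35.3 km

Draft d = t ρ_obj/ρ_fluid = 42.3 km × 2.69/3.22 = 35.3 km.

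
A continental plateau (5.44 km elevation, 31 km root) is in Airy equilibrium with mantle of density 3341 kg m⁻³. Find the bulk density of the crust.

2840 kg m⁻³

ρ_c h = (ρ_m − ρ_c) r → ρ_c (h + r) = ρ_m r → ρ_c = ρ_m r / (h + r).
ρ_c = 3341 × 31 km / (5.44 km + 31 km) = 2840 kg m⁻³.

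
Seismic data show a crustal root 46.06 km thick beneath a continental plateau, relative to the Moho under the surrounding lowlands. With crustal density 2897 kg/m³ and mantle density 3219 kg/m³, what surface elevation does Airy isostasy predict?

Isostatic balance requires: ρ_c h = (ρ_m − ρ_c) r.
h = r (ρ_m − ρ_c) / ρ_c = 46.06 km × (3219 − 2897) / 2897 = 5.12 km.

5.12 km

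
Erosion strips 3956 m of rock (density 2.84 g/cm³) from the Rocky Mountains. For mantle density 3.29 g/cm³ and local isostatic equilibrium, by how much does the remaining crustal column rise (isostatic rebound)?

Unloading: uplift u = e ρ_c/ρ_m = 3956 m × 2.84/3.29 = 3410 m.

3410 m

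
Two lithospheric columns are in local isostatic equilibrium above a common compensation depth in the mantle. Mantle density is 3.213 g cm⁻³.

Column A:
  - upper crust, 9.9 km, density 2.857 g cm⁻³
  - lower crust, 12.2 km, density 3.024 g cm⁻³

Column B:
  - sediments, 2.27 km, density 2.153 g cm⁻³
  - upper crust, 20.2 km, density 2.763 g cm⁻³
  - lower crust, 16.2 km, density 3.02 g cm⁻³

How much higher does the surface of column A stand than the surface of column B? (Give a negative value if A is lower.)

−2.74 km

For any compensation level in the mantle, the mantle terms cancel and isostasy reduces to e = (Σt_A − Σt_B) − (Σ(ρt)_A − Σ(ρt)_B) / ρ_m.
Σt_A = 22.1 km; Σt_B = 38.67 km; Σ(ρt)_A = 65.1771; Σ(ρt)_B = 109.62391 (in km·g cm⁻³).
e = (22.1 − 38.67) − (65.1771 − 109.62391) / 3.213 = −2.74 km.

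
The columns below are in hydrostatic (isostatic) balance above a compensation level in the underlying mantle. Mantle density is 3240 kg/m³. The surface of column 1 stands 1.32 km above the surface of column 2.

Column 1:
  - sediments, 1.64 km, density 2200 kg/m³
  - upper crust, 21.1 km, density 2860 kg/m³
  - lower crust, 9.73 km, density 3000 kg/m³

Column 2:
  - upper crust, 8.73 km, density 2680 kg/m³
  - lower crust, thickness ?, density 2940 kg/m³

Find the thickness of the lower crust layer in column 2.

9.64 km

Take the compensation level at the base of the deeper column (depth z_c below the surface of column 1) and equate Σ ρ_i t_i down to z_c; mantle fills any gap and the z_c terms cancel.
Column 1: 1.64×2200 + 21.1×2860 + 9.73×3000 + (z_c − 32.47)×3240
Column 2: 1.32×0 + 8.73×2680 + x×2940 + (z_c − 1.32 − 8.73 − x)×3240
The z_c×3240 term appears on both sides and cancels. Collect the known terms of each column as K = Σ(ρt)_known − 3240 × (depth of known layers): K_1 = 93144 − 3240×32.47 = −12058.8; K_2 = 23396.4 − 3240×(1.32 + 8.73) = −9165.6.
Balance: K_1 = K_2 − x×(3240 − 2940), so x = (K_2 − K_1)/(3240 − 2940) = 2893.2/300 = 9.64 km.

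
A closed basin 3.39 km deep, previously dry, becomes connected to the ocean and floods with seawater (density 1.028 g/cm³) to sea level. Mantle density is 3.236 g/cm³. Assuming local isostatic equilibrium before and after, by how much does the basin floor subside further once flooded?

1.58 km

After flooding the water column is d + s deep. Its weight must equal the weight of mantle displaced by the extra subsidence s: (d + s) ρ_w = s ρ_m.
s = d ρ_w / (ρ_m − ρ_w) = 3.39 km × 1.028/(3.236 − 1.028) = 1.58 km.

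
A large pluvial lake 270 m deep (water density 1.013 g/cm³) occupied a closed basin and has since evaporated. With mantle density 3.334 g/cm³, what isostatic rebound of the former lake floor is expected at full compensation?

82 m

u = d ρ_w/ρ_m = 270 m × 1.013/3.334 = 82 m.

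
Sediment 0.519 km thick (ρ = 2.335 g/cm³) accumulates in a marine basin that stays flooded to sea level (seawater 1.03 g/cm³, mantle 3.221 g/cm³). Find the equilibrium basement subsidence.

Submarine loading: the sediment displaces seawater, and the subsidence is in turn flooded, so s (ρ_m − ρ_w) = t (ρ_sed − ρ_w).
s = 0.519 km × (2.335 − 1.03) / (3.221 − 1.03) = 0.309 km.

0.309 km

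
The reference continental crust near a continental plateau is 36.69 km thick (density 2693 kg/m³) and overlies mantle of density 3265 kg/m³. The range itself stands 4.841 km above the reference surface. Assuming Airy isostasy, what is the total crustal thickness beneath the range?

64.3 km

Root depth r = h ρ_c / (ρ_m − ρ_c) = 4.841 km × 2693 / 572 = 22.79 km.
Total thickness = T + h + r = 36.69 km + 4.841 km + 22.79 km = 64.3 km.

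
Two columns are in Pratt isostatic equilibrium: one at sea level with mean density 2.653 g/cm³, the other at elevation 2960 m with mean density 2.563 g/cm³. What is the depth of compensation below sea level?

ρ_ref D = ρ (D + h) → D (ρ_ref − ρ) = ρ h.
D = ρ h/(ρ_ref − ρ) = 2.563 × 2960 m/(2.653 − 2.563) = 84300 m.

84300 m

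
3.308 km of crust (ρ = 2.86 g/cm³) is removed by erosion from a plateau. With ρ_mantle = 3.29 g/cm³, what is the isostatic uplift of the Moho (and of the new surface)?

Unloading: uplift u = e ρ_c/ρ_m = 3.308 km × 2.86/3.29 = 2.88 km.

2.88 km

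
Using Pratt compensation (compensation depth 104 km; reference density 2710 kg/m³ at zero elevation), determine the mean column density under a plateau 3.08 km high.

2630 kg/m³

Pratt balance: ρ_ref D = ρ (D + h).
ρ = ρ_ref D/(D + h) = 2710 × 104 km/(104 km + 3.08 km) = 2630 kg/m³.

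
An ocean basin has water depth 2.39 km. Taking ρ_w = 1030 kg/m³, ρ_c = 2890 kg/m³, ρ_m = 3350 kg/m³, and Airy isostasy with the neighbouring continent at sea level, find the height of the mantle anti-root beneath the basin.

9.66 km

Balancing pressure at the compensation depth: replacing crust with seawater at the top is compensated by replacing crust with mantle at the base: d (ρ_c − ρ_w) = a (ρ_m − ρ_c).
a = d (ρ_c − ρ_w)/(ρ_m − ρ_c) = 2.39 km × 1860/460 = 9.66 km.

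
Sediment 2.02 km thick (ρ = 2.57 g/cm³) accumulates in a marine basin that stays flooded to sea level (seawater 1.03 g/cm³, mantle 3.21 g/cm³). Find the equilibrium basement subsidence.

Submarine loading: the sediment displaces seawater, and the subsidence is in turn flooded, so s (ρ_m − ρ_w) = t (ρ_sed − ρ_w).
s = 2.02 km × (2.57 − 1.03) / (3.21 − 1.03) = 1.43 km.

1.43 km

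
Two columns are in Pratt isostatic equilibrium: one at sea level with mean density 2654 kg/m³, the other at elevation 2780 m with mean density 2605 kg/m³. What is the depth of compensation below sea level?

ρ_ref D = ρ (D + h) → D (ρ_ref − ρ) = ρ h.
D = ρ h/(ρ_ref − ρ) = 2605 × 2780 m/(2654 − 2605) = 148000 m.

148000 m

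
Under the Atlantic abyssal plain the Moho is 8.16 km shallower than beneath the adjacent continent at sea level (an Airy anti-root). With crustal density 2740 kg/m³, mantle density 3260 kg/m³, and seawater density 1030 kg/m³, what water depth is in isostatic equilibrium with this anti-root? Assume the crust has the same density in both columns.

Replacing a thickness d of crust by seawater at the top must be balanced by replacing crust with mantle at the base: d (ρ_c − ρ_w) = a (ρ_m − ρ_c).
d = a (ρ_m − ρ_c)/(ρ_c − ρ_w) = 8.16 km × 520/1710 = 2.48 km.

2.48 km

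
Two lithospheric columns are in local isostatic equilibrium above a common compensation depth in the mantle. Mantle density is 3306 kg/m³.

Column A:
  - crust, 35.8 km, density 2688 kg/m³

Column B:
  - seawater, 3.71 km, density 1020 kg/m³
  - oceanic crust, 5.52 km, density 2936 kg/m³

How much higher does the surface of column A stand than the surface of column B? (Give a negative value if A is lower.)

3.51 km

For any compensation level in the mantle, the mantle terms cancel and isostasy reduces to e = (Σt_A − Σt_B) − (Σ(ρt)_A − Σ(ρt)_B) / ρ_m.
Σt_A = 35.8 km; Σt_B = 9.23 km; Σ(ρt)_A = 96230.4; Σ(ρt)_B = 19990.92 (in km·kg/m³).
e = (35.8 − 9.23) − (96230.4 − 19990.92) / 3306 = 3.51 km.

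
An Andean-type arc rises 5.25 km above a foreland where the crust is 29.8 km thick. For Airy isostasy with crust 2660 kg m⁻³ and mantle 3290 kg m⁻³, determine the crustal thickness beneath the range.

57.2 km

Root depth r = h ρ_c / (ρ_m − ρ_c) = 5.25 km × 2660 / 630 = 22.17 km.
Total thickness = T + h + r = 29.8 km + 5.25 km + 22.17 km = 57.2 km.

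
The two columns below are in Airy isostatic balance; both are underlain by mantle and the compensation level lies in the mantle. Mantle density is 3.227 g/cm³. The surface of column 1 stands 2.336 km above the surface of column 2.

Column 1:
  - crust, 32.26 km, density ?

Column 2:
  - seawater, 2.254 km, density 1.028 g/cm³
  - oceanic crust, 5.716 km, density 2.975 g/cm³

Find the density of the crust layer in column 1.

Take the compensation level at the base of the deeper column (depth z_c below the surface of column 1) and equate Σ ρ_i t_i down to z_c; mantle fills any gap and the z_c terms cancel.
Column 1: 32.26×ρ + (z_c − 32.26)×3.227
Column 2: 2.336×0 + 2.254×1.028 + 5.716×2.975 + (z_c − 2.336 − 7.97)×3.227
The z_c×3.227 term appears on both sides and cancels. Collect the known terms of each column as K = Σ(ρt)_known − 3.227 × (depth of known layers): K_1 = 0 − 3.227×32.26 = −104.10302; K_2 = 19.322212 − 3.227×(2.336 + 7.97) = −13.93525.
Balance: K_1 + 32.26×ρ = K_2, so ρ = (K_2 − K_1)/32.26 = 90.1678/32.26 = 2.8 g/cm³.

2.8 g/cm³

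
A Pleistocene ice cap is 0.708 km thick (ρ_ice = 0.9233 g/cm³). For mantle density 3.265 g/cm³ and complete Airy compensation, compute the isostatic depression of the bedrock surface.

0.2 km

Balancing pressure at the compensation depth: the ice load ρ_ice t is balanced by mantle displaced below, ρ_m s.
s = t ρ_ice / ρ_m = 0.708 km × 0.9233/3.265 = 0.2 km.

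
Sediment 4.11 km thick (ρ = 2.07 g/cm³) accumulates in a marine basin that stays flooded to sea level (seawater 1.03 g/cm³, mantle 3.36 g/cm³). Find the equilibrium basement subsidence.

Submarine loading: the sediment displaces seawater, and the subsidence is in turn flooded, so s (ρ_m − ρ_w) = t (ρ_sed − ρ_w).
s = 4.11 km × (2.07 − 1.03) / (3.36 − 1.03) = 1.83 km.

1.83 km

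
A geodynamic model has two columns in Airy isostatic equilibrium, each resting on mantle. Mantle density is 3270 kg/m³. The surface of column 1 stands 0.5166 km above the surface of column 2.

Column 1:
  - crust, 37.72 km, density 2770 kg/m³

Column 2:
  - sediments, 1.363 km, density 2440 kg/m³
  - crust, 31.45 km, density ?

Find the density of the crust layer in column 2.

2760 kg/m³

Take the compensation level at the base of the deeper column (depth z_c below the surface of column 1) and equate Σ ρ_i t_i down to z_c; mantle fills any gap and the z_c terms cancel.
Column 1: 37.72×2770 + (z_c − 37.72)×3270
Column 2: 0.5166×0 + 1.363×2440 + 31.45×ρ + (z_c − 0.5166 − 32.813)×3270
The z_c×3270 term appears on both sides and cancels. Collect the known terms of each column as K = Σ(ρt)_known − 3270 × (depth of known layers): K_1 = 104484.4 − 3270×37.72 = −18860; K_2 = 3325.72 − 3270×(0.5166 + 32.813) = −105662.072.
Balance: K_1 = K_2 + 31.45×ρ, so ρ = (K_1 − K_2)/31.45 = 86802.1/31.45 = 2760 kg/m³.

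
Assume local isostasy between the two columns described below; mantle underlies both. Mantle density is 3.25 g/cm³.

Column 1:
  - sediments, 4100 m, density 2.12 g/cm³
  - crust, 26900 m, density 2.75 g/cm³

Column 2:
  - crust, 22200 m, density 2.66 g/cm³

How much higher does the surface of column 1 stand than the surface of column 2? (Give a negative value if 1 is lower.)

1530 m

For any compensation level in the mantle, the mantle terms cancel and isostasy reduces to e = (Σt_1 − Σt_2) − (Σ(ρt)_1 − Σ(ρt)_2) / ρ_m.
Σt_1 = 31000 m; Σt_2 = 22200 m; Σ(ρt)_1 = 82667; Σ(ρt)_2 = 59052 (in m·g/cm³).
e = (31000 − 22200) − (82667 − 59052) / 3.25 = 1530 m.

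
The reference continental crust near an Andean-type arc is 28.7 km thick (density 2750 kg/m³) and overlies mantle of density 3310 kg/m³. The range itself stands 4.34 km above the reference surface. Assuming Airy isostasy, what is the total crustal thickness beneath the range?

54.4 km

Root depth r = h ρ_c / (ρ_m − ρ_c) = 4.34 km × 2750 / 560 = 21.31 km.
Total thickness = T + h + r = 28.7 km + 4.34 km + 21.31 km = 54.4 km.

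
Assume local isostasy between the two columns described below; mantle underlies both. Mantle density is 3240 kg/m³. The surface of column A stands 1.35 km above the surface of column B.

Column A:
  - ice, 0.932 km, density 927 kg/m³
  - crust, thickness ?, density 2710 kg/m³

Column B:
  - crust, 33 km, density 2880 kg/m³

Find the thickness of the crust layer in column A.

26.6 km

Take the compensation level at the base of the deeper column (depth z_c below the surface of column A) and equate Σ ρ_i t_i down to z_c; mantle fills any gap and the z_c terms cancel.
Column A: 0.932×927 + x×2710 + (z_c − 0.932 − x)×3240
Column B: 1.35×0 + 33×2880 + (z_c − 1.35 − 33)×3240
The z_c×3240 term appears on both sides and cancels. Collect the known terms of each column as K = Σ(ρt)_known − 3240 × (depth of known layers): K_A = 863.964 − 3240×0.932 = −2155.716; K_B = 95040 − 3240×(1.35 + 33) = −16254.
Balance: K_A − x×(3240 − 2710) = K_B, so x = (K_A − K_B)/(3240 − 2710) = 14098.3/530 = 26.6 km.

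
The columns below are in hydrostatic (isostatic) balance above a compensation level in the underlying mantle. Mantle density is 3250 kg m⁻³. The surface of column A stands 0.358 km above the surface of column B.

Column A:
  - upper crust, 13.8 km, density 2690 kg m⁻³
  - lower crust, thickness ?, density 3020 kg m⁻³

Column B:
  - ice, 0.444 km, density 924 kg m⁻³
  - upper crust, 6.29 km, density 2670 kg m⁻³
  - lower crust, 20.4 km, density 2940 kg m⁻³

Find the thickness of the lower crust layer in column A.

Take the compensation level at the base of the deeper column (depth z_c below the surface of column A) and equate Σ ρ_i t_i down to z_c; mantle fills any gap and the z_c terms cancel.
Column A: 13.8×2690 + x×3020 + (z_c − 13.8 − x)×3250
Column B: 0.358×0 + 0.444×924 + 6.29×2670 + 20.4×2940 + (z_c − 0.358 − 27.134)×3250
The z_c×3250 term appears on both sides and cancels. Collect the known terms of each column as K = Σ(ρt)_known − 3250 × (depth of known layers): K_A = 37122 − 3250×13.8 = −7728; K_B = 77180.556 − 3250×(0.358 + 27.134) = −12168.444.
Balance: K_A − x×(3250 − 3020) = K_B, so x = (K_A − K_B)/(3250 − 3020) = 4440.44/230 = 19.3 km.

19.3 km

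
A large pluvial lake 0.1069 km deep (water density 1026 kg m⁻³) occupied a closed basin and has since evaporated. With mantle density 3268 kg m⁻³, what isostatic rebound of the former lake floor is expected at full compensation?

0.0336 km

u = d ρ_w/ρ_m = 0.1069 km × 1026/3268 = 0.0336 km.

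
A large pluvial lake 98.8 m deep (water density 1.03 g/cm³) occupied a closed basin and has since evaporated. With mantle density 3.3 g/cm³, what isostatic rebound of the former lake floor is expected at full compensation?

u = d ρ_w/ρ_m = 98.8 m × 1.03/3.3 = 30.8 m.

30.8 m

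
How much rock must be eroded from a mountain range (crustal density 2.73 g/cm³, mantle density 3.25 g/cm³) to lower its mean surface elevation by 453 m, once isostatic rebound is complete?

2830 m

Net drop Δ = e − u = e − e ρ_c/ρ_m = e (ρ_m − ρ_c)/ρ_m.
e = Δ ρ_m/(ρ_m − ρ_c) = 453 m × 3.25/0.52 = 2830 m.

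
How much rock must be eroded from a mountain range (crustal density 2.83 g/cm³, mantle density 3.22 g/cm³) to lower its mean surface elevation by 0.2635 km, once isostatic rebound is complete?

2.18 km

Net drop Δ = e − u = e − e ρ_c/ρ_m = e (ρ_m − ρ_c)/ρ_m.
e = Δ ρ_m/(ρ_m − ρ_c) = 0.2635 km × 3.22/0.39 = 2.18 km.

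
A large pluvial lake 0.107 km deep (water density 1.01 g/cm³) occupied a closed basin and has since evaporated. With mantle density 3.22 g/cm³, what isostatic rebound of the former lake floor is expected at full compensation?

u = d ρ_w/ρ_m = 0.107 km × 1.01/3.22 = 0.0336 km.

0.0336 km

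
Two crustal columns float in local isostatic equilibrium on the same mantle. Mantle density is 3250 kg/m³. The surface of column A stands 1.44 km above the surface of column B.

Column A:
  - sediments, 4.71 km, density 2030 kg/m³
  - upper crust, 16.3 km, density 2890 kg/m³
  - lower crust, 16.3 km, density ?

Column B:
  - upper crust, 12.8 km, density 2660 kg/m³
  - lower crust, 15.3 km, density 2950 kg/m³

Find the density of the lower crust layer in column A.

2930 kg/m³

Take the compensation level at the base of the deeper column (depth z_c below the surface of column A) and equate Σ ρ_i t_i down to z_c; mantle fills any gap and the z_c terms cancel.
Column A: 4.71×2030 + 16.3×2890 + 16.3×ρ + (z_c − 37.31)×3250
Column B: 1.44×0 + 12.8×2660 + 15.3×2950 + (z_c − 1.44 − 28.1)×3250
The z_c×3250 term appears on both sides and cancels. Collect the known terms of each column as K = Σ(ρt)_known − 3250 × (depth of known layers): K_A = 56668.3 − 3250×37.31 = −64589.2; K_B = 79183 − 3250×(1.44 + 28.1) = −16822.
Balance: K_A + 16.3×ρ = K_B, so ρ = (K_B − K_A)/16.3 = 47767.2/16.3 = 2930 kg/m³.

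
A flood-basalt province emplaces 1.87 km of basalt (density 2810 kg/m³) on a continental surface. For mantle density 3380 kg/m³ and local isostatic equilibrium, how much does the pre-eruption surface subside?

1.55 km

Subaerial loading: s = t ρ_load / ρ_m.
s = 1.87 km × 2810/3380 = 1.55 km.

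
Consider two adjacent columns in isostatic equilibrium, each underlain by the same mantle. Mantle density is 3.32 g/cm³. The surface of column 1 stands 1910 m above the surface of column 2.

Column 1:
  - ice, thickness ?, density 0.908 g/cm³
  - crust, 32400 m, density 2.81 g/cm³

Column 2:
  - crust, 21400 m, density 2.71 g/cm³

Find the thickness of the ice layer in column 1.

1190 m

Take the compensation level at the base of the deeper column (depth z_c below the surface of column 1) and equate Σ ρ_i t_i down to z_c; mantle fills any gap and the z_c terms cancel.
Column 1: x×0.908 + 32400×2.81 + (z_c − 32400 − x)×3.32
Column 2: 1910×0 + 21400×2.71 + (z_c − 1910 − 21400)×3.32
The z_c×3.32 term appears on both sides and cancels. Collect the known terms of each column as K = Σ(ρt)_known − 3.32 × (depth of known layers): K_1 = 91044 − 3.32×32400 = −16524; K_2 = 57994 − 3.32×(1910 + 21400) = −19395.2.
Balance: K_1 − x×(3.32 − 0.908) = K_2, so x = (K_1 − K_2)/(3.32 − 0.908) = 2871.2/2.412 = 1190 m.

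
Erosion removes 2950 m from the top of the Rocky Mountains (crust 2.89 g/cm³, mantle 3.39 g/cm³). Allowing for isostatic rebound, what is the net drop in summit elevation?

435 m

Rebound u = e ρ_c/ρ_m = 2950 m × 2.89/3.39 = 2515 m.
Net surface drop = e − u = 2950 m − 2515 m = e (ρ_m − ρ_c)/ρ_m = 435 m.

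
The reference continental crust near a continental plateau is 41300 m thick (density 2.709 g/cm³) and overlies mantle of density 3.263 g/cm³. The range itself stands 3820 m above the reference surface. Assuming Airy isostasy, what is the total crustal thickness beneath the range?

Root depth r = h ρ_c / (ρ_m − ρ_c) = 3820 m × 2.709 / 0.554 = 18680 m.
Total thickness = T + h + r = 41300 m + 3820 m + 18680 m = 63800 m.

63800 m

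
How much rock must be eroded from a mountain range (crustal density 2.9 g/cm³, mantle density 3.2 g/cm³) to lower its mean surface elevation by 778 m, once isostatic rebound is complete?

8300 m

Net drop Δ = e − u = e − e ρ_c/ρ_m = e (ρ_m − ρ_c)/ρ_m.
e = Δ ρ_m/(ρ_m − ρ_c) = 778 m × 3.2/0.3 = 8300 m.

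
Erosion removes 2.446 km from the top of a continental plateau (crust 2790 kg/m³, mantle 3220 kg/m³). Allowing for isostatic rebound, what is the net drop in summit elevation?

0.327 km

Rebound u = e ρ_c/ρ_m = 2.446 km × 2790/3220 = 2.119 km.
Net surface drop = e − u = 2.446 km − 2.119 km = e (ρ_m − ρ_c)/ρ_m = 0.327 km.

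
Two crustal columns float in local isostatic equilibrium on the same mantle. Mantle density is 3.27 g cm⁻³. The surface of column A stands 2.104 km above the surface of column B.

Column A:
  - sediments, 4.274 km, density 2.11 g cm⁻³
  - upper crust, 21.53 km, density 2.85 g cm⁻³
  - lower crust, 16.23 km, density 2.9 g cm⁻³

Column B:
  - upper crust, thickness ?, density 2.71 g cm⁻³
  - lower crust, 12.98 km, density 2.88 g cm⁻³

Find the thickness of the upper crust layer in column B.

14.4 km

Take the compensation level at the base of the deeper column (depth z_c below the surface of column A) and equate Σ ρ_i t_i down to z_c; mantle fills any gap and the z_c terms cancel.
Column A: 4.274×2.11 + 21.53×2.85 + 16.23×2.9 + (z_c − 42.034)×3.27
Column B: 2.104×0 + x×2.71 + 12.98×2.88 + (z_c − 2.104 − 12.98 − x)×3.27
The z_c×3.27 term appears on both sides and cancels. Collect the known terms of each column as K = Σ(ρt)_known − 3.27 × (depth of known layers): K_A = 117.44564 − 3.27×42.034 = −20.00554; K_B = 37.3824 − 3.27×(2.104 + 12.98) = −11.94228.
Balance: K_A = K_B − x×(3.27 − 2.71), so x = (K_B − K_A)/(3.27 − 2.71) = 8.06326/0.56 = 14.4 km.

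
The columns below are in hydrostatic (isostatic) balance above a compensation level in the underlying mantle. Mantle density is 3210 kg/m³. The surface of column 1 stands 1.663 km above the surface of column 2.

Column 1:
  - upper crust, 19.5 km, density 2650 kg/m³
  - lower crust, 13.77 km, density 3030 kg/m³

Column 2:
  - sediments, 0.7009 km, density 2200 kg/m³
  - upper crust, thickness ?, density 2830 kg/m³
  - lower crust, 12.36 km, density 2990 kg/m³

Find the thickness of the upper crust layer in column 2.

Take the compensation level at the base of the deeper column (depth z_c below the surface of column 1) and equate Σ ρ_i t_i down to z_c; mantle fills any gap and the z_c terms cancel.
Column 1: 19.5×2650 + 13.77×3030 + (z_c − 33.27)×3210
Column 2: 1.663×0 + 0.7009×2200 + x×2830 + 12.36×2990 + (z_c − 1.663 − 13.0609 − x)×3210
The z_c×3210 term appears on both sides and cancels. Collect the known terms of each column as K = Σ(ρt)_known − 3210 × (depth of known layers): K_1 = 93398.1 − 3210×33.27 = −13398.6; K_2 = 38498.38 − 3210×(1.663 + 13.0609) = −8765.339.
Balance: K_1 = K_2 − x×(3210 − 2830), so x = (K_2 − K_1)/(3210 − 2830) = 4633.26/380 = 12.2 km.

12.2 km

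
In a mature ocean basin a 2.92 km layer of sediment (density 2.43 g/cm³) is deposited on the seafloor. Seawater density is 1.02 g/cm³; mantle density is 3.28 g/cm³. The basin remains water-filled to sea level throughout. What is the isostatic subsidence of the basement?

Submarine loading: the sediment displaces seawater, and the subsidence is in turn flooded, so s (ρ_m − ρ_w) = t (ρ_sed − ρ_w).
s = 2.92 km × (2.43 − 1.02) / (3.28 − 1.02) = 1.82 km.

1.82 km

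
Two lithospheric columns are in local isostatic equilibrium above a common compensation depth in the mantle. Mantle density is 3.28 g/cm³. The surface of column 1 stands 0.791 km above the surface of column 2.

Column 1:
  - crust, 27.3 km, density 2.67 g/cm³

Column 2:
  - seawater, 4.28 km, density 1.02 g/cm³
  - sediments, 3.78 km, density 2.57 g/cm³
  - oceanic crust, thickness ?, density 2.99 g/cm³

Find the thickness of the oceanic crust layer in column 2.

5.87 km

Take the compensation level at the base of the deeper column (depth z_c below the surface of column 1) and equate Σ ρ_i t_i down to z_c; mantle fills any gap and the z_c terms cancel.
Column 1: 27.3×2.67 + (z_c − 27.3)×3.28
Column 2: 0.791×0 + 4.28×1.02 + 3.78×2.57 + x×2.99 + (z_c − 0.791 − 8.06 − x)×3.28
The z_c×3.28 term appears on both sides and cancels. Collect the known terms of each column as K = Σ(ρt)_known − 3.28 × (depth of known layers): K_1 = 72.891 − 3.28×27.3 = −16.653; K_2 = 14.0802 − 3.28×(0.791 + 8.06) = −14.95108.
Balance: K_1 = K_2 − x×(3.28 − 2.99), so x = (K_2 − K_1)/(3.28 − 2.99) = 1.70192/0.29 = 5.87 km.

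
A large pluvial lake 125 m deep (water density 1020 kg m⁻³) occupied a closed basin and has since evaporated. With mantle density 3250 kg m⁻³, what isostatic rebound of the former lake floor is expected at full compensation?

39.2 m

u = d ρ_w/ρ_m = 125 m × 1020/3250 = 39.2 m.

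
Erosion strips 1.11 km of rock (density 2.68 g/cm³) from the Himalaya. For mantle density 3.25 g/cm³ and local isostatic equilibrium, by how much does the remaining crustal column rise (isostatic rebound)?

0.915 km

Unloading: uplift u = e ρ_c/ρ_m = 1.11 km × 2.68/3.25 = 0.915 km.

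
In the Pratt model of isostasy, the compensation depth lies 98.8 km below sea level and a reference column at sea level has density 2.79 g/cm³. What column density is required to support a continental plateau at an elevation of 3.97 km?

2.68 g/cm³

Pratt balance: ρ_ref D = ρ (D + h).
ρ = ρ_ref D/(D + h) = 2.79 × 98.8 km/(98.8 km + 3.97 km) = 2.68 g/cm³.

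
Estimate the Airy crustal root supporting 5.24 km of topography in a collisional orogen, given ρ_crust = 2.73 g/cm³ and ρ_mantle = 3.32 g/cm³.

By Archimedes' principle applied to the lithosphere: the weight of the topography is balanced by the buoyancy of the root, ρ_c h = (ρ_m − ρ_c) r.
r = h · ρ_c / (ρ_m − ρ_c) = 5.24 km × 2.73 / (3.32 − 2.73) = 24.2 km.

24.2 km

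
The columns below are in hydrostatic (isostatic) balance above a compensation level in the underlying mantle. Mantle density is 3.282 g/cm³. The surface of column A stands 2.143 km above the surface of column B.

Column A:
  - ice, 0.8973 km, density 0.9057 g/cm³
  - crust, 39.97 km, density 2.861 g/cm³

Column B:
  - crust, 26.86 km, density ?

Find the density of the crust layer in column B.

Take the compensation level at the base of the deeper column (depth z_c below the surface of column A) and equate Σ ρ_i t_i down to z_c; mantle fills any gap and the z_c terms cancel.
Column A: 0.8973×0.9057 + 39.97×2.861 + (z_c − 40.8673)×3.282
Column B: 2.143×0 + 26.86×ρ + (z_c − 2.143 − 26.86)×3.282
The z_c×3.282 term appears on both sides and cancels. Collect the known terms of each column as K = Σ(ρt)_known − 3.282 × (depth of known layers): K_A = 115.166855 − 3.282×40.8673 = −18.959624; K_B = 0 − 3.282×(2.143 + 26.86) = −95.187846.
Balance: K_A = K_B + 26.86×ρ, so ρ = (K_A − K_B)/26.86 = 76.2282/26.86 = 2.84 g/cm³.

2.84 g/cm³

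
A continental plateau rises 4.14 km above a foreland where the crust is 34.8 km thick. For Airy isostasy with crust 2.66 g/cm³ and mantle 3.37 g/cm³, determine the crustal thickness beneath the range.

Root depth r = h ρ_c / (ρ_m − ρ_c) = 4.14 km × 2.66 / 0.71 = 15.51 km.
Total thickness = T + h + r = 34.8 km + 4.14 km + 15.51 km = 54.5 km.

54.5 km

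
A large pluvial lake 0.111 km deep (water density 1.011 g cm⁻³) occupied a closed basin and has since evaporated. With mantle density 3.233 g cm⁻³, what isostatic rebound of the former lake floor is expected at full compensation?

u = d ρ_w/ρ_m = 0.111 km × 1.011/3.233 = 0.0347 km.

0.0347 km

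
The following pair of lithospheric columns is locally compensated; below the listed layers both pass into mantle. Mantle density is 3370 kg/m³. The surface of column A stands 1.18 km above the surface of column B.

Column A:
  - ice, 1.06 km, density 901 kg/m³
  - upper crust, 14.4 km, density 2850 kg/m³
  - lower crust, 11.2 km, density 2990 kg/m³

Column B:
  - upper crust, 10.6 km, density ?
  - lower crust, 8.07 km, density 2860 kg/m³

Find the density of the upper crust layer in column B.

Take the compensation level at the base of the deeper column (depth z_c below the surface of column A) and equate Σ ρ_i t_i down to z_c; mantle fills any gap and the z_c terms cancel.
Column A: 1.06×901 + 14.4×2850 + 11.2×2990 + (z_c − 26.66)×3370
Column B: 1.18×0 + 10.6×ρ + 8.07×2860 + (z_c − 1.18 − 18.67)×3370
The z_c×3370 term appears on both sides and cancels. Collect the known terms of each column as K = Σ(ρt)_known − 3370 × (depth of known layers): K_A = 75483.06 − 3370×26.66 = −14361.14; K_B = 23080.2 − 3370×(1.18 + 18.67) = −43814.3.
Balance: K_A = K_B + 10.6×ρ, so ρ = (K_A − K_B)/10.6 = 29453.2/10.6 = 2780 kg/m³.

2780 kg/m³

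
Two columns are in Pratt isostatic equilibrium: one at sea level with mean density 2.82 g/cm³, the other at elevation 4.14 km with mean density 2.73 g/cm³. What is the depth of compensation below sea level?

126 km

ρ_ref D = ρ (D + h) → D (ρ_ref − ρ) = ρ h.
D = ρ h/(ρ_ref − ρ) = 2.73 × 4.14 km/(2.82 − 2.73) = 126 km.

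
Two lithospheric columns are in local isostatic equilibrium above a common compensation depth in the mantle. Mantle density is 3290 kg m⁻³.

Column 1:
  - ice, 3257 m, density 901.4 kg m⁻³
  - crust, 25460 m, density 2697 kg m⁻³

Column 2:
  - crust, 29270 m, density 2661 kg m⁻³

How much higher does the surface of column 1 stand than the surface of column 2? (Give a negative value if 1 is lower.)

For any compensation level in the mantle, the mantle terms cancel and isostasy reduces to e = (Σt_1 − Σt_2) − (Σ(ρt)_1 − Σ(ρt)_2) / ρ_m.
Σt_1 = 28717 m; Σt_2 = 29270 m; Σ(ρt)_1 = 71601479.8; Σ(ρt)_2 = 77887470 (in m·kg m⁻³).
e = (28717 − 29270) − (71601479.8 − 77887470) / 3290 = 1360 m.

1360 m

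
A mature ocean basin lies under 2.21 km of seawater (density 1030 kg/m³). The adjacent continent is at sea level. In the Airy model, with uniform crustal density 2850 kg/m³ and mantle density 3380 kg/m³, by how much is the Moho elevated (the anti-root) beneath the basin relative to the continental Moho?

By Archimedes' principle applied to the lithosphere: replacing crust with seawater at the top is compensated by replacing crust with mantle at the base: d (ρ_c − ρ_w) = a (ρ_m − ρ_c).
a = d (ρ_c − ρ_w)/(ρ_m − ρ_c) = 2.21 km × 1820/530 = 7.59 km.

7.59 km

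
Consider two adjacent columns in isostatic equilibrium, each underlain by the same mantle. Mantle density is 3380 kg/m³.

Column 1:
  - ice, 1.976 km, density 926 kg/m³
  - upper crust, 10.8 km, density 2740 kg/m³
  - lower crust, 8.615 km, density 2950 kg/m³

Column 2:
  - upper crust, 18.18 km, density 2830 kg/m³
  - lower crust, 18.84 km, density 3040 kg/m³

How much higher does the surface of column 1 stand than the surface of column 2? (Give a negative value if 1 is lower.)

−0.278 km

For any compensation level in the mantle, the mantle terms cancel and isostasy reduces to e = (Σt_1 − Σt_2) − (Σ(ρt)_1 − Σ(ρt)_2) / ρ_m.
Σt_1 = 21.391 km; Σt_2 = 37.02 km; Σ(ρt)_1 = 56836.026; Σ(ρt)_2 = 108723 (in km·kg/m³).
e = (21.391 − 37.02) − (56836.026 − 108723) / 3380 = −0.278 km.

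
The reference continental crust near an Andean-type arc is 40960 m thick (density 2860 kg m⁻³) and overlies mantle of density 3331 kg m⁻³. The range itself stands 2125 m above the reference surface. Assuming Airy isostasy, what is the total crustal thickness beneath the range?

Root depth r = h ρ_c / (ρ_m − ρ_c) = 2125 m × 2860 / 471 = 12900 m.
Total thickness = T + h + r = 40960 m + 2125 m + 12900 m = 56000 m.

56000 m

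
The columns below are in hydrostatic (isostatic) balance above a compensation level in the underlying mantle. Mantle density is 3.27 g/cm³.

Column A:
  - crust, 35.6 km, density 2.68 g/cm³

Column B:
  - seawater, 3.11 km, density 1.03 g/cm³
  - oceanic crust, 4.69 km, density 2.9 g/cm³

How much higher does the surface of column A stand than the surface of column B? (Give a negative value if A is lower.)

For any compensation level in the mantle, the mantle terms cancel and isostasy reduces to e = (Σt_A − Σt_B) − (Σ(ρt)_A − Σ(ρt)_B) / ρ_m.
Σt_A = 35.6 km; Σt_B = 7.8 km; Σ(ρt)_A = 95.408; Σ(ρt)_B = 16.8043 (in km·g/cm³).
e = (35.6 − 7.8) − (95.408 − 16.8043) / 3.27 = 3.76 km.

3.76 km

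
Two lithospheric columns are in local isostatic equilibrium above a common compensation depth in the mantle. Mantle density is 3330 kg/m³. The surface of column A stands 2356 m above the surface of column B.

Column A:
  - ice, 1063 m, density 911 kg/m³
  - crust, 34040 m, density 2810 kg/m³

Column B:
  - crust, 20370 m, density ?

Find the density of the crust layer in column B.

2720 kg/m³

Take the compensation level at the base of the deeper column (depth z_c below the surface of column A) and equate Σ ρ_i t_i down to z_c; mantle fills any gap and the z_c terms cancel.
Column A: 1063×911 + 34040×2810 + (z_c − 35103)×3330
Column B: 2356×0 + 20370×ρ + (z_c − 2356 − 20370)×3330
The z_c×3330 term appears on both sides and cancels. Collect the known terms of each column as K = Σ(ρt)_known − 3330 × (depth of known layers): K_A = 96620793 − 3330×35103 = −20272197; K_B = 0 − 3330×(2356 + 20370) = −75677580.
Balance: K_A = K_B + 20370×ρ, so ρ = (K_A − K_B)/20370 = 55405400/20370 = 2720 kg/m³.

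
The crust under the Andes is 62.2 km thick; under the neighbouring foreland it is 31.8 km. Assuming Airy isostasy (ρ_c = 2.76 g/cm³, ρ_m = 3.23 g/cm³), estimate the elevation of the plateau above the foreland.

Excess crust Δ = 62.2 km − 31.8 km = 30.4 km, split between elevation h and root r with h + r = Δ.
Airy balance ρ_c h = (ρ_m − ρ_c) r gives r = h ρ_c/(ρ_m − ρ_c), so h (1 + ρ_c/(ρ_m − ρ_c)) = Δ, i.e. h = Δ (ρ_m − ρ_c)/ρ_m.
h = 30.4 km × 0.47/3.23 = 4.42 km.

4.42 km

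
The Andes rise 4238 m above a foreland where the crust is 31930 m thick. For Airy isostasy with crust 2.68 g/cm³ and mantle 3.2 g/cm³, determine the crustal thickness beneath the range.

Root depth r = h ρ_c / (ρ_m − ρ_c) = 4238 m × 2.68 / 0.52 = 21840 m.
Total thickness = T + h + r = 31930 m + 4238 m + 21840 m = 58000 m.

58000 m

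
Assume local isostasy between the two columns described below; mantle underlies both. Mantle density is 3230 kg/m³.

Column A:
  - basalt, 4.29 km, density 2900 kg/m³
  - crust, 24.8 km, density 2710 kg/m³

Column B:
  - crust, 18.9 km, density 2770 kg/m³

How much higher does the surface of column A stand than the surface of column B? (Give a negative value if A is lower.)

1.74 km

For any compensation level in the mantle, the mantle terms cancel and isostasy reduces to e = (Σt_A − Σt_B) − (Σ(ρt)_A − Σ(ρt)_B) / ρ_m.
Σt_A = 29.09 km; Σt_B = 18.9 km; Σ(ρt)_A = 79649; Σ(ρt)_B = 52353 (in km·kg/m³).
e = (29.09 − 18.9) − (79649 − 52353) / 3230 = 1.74 km.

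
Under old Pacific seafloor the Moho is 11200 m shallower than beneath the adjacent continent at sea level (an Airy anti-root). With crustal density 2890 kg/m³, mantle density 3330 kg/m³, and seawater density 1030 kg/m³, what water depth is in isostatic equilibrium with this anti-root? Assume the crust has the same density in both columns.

Replacing a thickness d of crust by seawater at the top must be balanced by replacing crust with mantle at the base: d (ρ_c − ρ_w) = a (ρ_m − ρ_c).
d = a (ρ_m − ρ_c)/(ρ_c − ρ_w) = 11200 m × 440/1860 = 2650 m.

2650 m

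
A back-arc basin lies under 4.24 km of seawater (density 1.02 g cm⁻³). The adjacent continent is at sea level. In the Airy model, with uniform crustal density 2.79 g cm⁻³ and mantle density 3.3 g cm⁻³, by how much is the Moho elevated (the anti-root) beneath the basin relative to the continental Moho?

Balancing pressure at the compensation depth: replacing crust with seawater at the top is compensated by replacing crust with mantle at the base: d (ρ_c − ρ_w) = a (ρ_m − ρ_c).
a = d (ρ_c − ρ_w)/(ρ_m − ρ_c) = 4.24 km × 1.77/0.51 = 14.7 km.

14.7 km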